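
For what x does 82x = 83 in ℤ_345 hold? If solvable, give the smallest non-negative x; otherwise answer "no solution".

First find gcd(82, 345):
345 = 4×82 + 17
82 = 4×17 + 14
17 = 1×14 + 3
14 = 4×3 + 2
3 = 1×2 + 1
2 = 2×1 + 0
gcd = 1, so a unique solution mod 345 exists.
Back-substitute for the Bézout coefficients:
1 = 3 − 2
1 = −14 + 5·3
1 = 5·17 − 6·14
1 = −6·82 + 29·17
1 = 29·345 − 122·82
So 82·(-122) ≡ 1 (mod 345), giving 82⁻¹ ≡ 223.
x ≡ 82⁻¹·83 ≡ 223·83 ≡ 224 (mod 345).

224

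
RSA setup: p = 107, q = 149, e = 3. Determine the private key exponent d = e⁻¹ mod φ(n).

10459

φ(n) = (p−1)(q−1) = 106·148 = 15688.
Need d with 3·d ≡ 1 (mod 15688). Apply the extended Euclidean algorithm:
15688 = 5229*3 + 1
3 = 3*1 + 0
Back-substitute:
1 = 15688 − 5229·3
So 3·(-5229) ≡ 1 (mod 15688), hence d ≡ -5229 ≡ 10459 (mod 15688).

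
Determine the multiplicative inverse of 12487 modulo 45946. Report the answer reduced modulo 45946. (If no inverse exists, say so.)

Apply the Euclidean algorithm to 45946 and 12487:
45946 = 3*12487 + 8485
12487 = 1*8485 + 4002
8485 = 2*4002 + 481
4002 = 8*481 + 154
481 = 3*154 + 19
154 = 8*19 + 2
19 = 9*2 + 1
2 = 2*1 + 0
Since gcd(12487, 45946) = 1, back-substitute to write 1 as a combination:
1 = 19 − 9·2
1 = −9·154 + 73·19
1 = 73·481 − 228·154
1 = −228·4002 + 1897·481
1 = 1897·8485 − 4022·4002
1 = −4022·12487 + 5919·8485
1 = 5919·45946 − 21779·12487
Hence 12487⁻¹ ≡ -21779 ≡ 24167 (mod 45946).

24167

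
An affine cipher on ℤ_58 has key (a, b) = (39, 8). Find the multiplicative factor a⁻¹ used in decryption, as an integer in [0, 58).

Apply the Euclidean algorithm to 58 and 39:
58 = 1×39 + 19
39 = 2×19 + 1
19 = 19×1 + 0
The gcd is 1. Working backward:
1 = 39 − 2·19
1 = −2·58 + 3·39
So 39·3 ≡ 1 (mod 58).

3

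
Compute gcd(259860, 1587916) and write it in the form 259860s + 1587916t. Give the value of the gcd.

4

Apply Euclid's algorithm to 1587916 and 259860:
1587916 = 6·259860 + 28756
259860 = 9·28756 + 1056
28756 = 27·1056 + 244
1056 = 4·244 + 80
244 = 3·80 + 4
80 = 20·4 + 0
gcd(259860, 1587916) = 4.
Back-substituting:
4 = 244 − 3·80
4 = −3·1056 + 13·244
4 = 13·28756 − 354·1056
4 = −354·259860 + 3199·28756
4 = 3199·1587916 − 19548·259860
So 4 = (3199)·1587916 + (-19548)·259860.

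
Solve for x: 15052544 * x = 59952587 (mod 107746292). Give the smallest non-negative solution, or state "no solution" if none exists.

gcd(15052544, 107746292):
107746292 = 7*15052544 + 2378484
15052544 = 6*2378484 + 781640
2378484 = 3*781640 + 33564
781640 = 23*33564 + 9668
33564 = 3*9668 + 4560
9668 = 2*4560 + 548
4560 = 8*548 + 176
548 = 3*176 + 20
176 = 8*20 + 16
20 = 1*16 + 4
16 = 4*4 + 0
gcd = 4, but 4 ∤ 59952587, so the congruence has no solution.

no solution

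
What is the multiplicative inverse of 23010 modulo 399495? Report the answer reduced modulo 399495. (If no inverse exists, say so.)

Euclidean algorithm on 399495, 23010:
399495 = 17·23010 + 8325
23010 = 2·8325 + 6360
8325 = 1·6360 + 1965
6360 = 3·1965 + 465
1965 = 4·465 + 105
465 = 4·105 + 45
105 = 2·45 + 15
45 = 3·15 + 0
Since gcd = 15 > 1, 23010 is not a unit mod 399495.

no inverse exists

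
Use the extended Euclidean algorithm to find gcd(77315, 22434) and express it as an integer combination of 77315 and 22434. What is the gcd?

Euclidean algorithm:
77315 = 3×22434 + 10013
22434 = 2×10013 + 2408
10013 = 4×2408 + 381
2408 = 6×381 + 122
381 = 3×122 + 15
122 = 8×15 + 2
15 = 7×2 + 1
2 = 2×1 + 0
gcd(77315, 22434) = 1.
Working backward:
1 = 15 − 7·2
1 = −7·122 + 57·15
1 = 57·381 − 178·122
1 = −178·2408 + 1125·381
1 = 1125·10013 − 4678·2408
1 = −4678·22434 + 10481·10013
1 = 10481·77315 − 36121·22434
So 1 = (10481)·77315 + (-36121)·22434.

1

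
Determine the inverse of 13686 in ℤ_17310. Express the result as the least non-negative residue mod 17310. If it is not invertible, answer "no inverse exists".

no inverse exists

Euclidean algorithm on 17310, 13686:
17310 = 1×13686 + 3624
13686 = 3×3624 + 2814
3624 = 1×2814 + 810
2814 = 3×810 + 384
810 = 2×384 + 42
384 = 9×42 + 6
42 = 7×6 + 0
The gcd is 6, not 1, hence no inverse exists.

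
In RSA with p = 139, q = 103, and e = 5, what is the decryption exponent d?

φ(n) = (p−1)(q−1) = 138·102 = 14076.
Need d with 5·d ≡ 1 (mod 14076). Apply the extended Euclidean algorithm:
14076 = 2815*5 + 1
5 = 5*1 + 0
Back-substitute:
1 = 14076 − 2815·5
So 5·(-2815) ≡ 1 (mod 14076), hence d ≡ -2815 ≡ 11261 (mod 14076).

11261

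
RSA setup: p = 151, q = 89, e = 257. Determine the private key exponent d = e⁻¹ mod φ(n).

φ(n) = (p−1)(q−1) = 150·88 = 13200.
Need d with 257·d ≡ 1 (mod 13200). Apply the extended Euclidean algorithm:
13200 = 51*257 + 93
257 = 2*93 + 71
93 = 1*71 + 22
71 = 3*22 + 5
22 = 4*5 + 2
5 = 2*2 + 1
2 = 2*1 + 0
Back-substitute:
1 = 5 − 2·2
1 = −2·22 + 9·5
1 = 9·71 − 29·22
1 = −29·93 + 38·71
1 = 38·257 − 105·93
1 = −105·13200 + 5393·257
So 257·5393 ≡ 1 (mod 13200), hence d = 5393.

5393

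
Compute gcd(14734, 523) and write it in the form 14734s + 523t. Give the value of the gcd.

1

Apply Euclid's algorithm to 14734 and 523:
14734 = 28*523 + 90
523 = 5*90 + 73
90 = 1*73 + 17
73 = 4*17 + 5
17 = 3*5 + 2
5 = 2*2 + 1
2 = 2*1 + 0
gcd(14734, 523) = 1.
Express as a combination:
1 = 5 − 2·2
1 = −2·17 + 7·5
1 = 7·73 − 30·17
1 = −30·90 + 37·73
1 = 37·523 − 215·90
1 = −215·14734 + 6057·523
So 1 = (-215)·14734 + (6057)·523.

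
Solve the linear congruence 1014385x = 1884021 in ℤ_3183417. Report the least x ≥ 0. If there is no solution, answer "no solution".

2435559

First find gcd(1014385, 3183417):
3183417 = 3*1014385 + 140262
1014385 = 7*140262 + 32551
140262 = 4*32551 + 10058
32551 = 3*10058 + 2377
10058 = 4*2377 + 550
2377 = 4*550 + 177
550 = 3*177 + 19
177 = 9*19 + 6
19 = 3*6 + 1
6 = 6*1 + 0
gcd = 1, so a unique solution mod 3183417 exists.
Back-substitute for the Bézout coefficients:
1 = 19 − 3·6
1 = −3·177 + 28·19
1 = 28·550 − 87·177
1 = −87·2377 + 376·550
1 = 376·10058 − 1591·2377
1 = −1591·32551 + 5149·10058
1 = 5149·140262 − 22187·32551
1 = −22187·1014385 + 160458·140262
1 = 160458·3183417 − 503561·1014385
So 1014385·(-503561) ≡ 1 (mod 3183417), giving 1014385⁻¹ ≡ 2679856.
x ≡ 1014385⁻¹·1884021 ≡ 2679856·1884021 ≡ 2435559 (mod 3183417).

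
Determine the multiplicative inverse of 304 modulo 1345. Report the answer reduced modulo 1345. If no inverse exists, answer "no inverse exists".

Extended Euclidean algorithm:
1345 = 4*304 + 129
304 = 2*129 + 46
129 = 2*46 + 37
46 = 1*37 + 9
37 = 4*9 + 1
9 = 9*1 + 0
The gcd is 1. Working backward:
1 = 37 − 4·9
1 = −4·46 + 5·37
1 = 5·129 − 14·46
1 = −14·304 + 33·129
1 = 33·1345 − 146·304
So 304·(-146) ≡ 1 (mod 1345), and -146 ≡ 1199 (mod 1345).

1199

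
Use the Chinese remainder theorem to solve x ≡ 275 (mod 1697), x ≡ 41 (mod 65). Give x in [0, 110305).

22336

Write x = 275 + 1697·k. Then 1697·k ≡ 41 − 275 ≡ 26 (mod 65).
Need 1697⁻¹ mod 65. Extended Euclid on (65, 7):
65 = 9*7 + 2
7 = 3*2 + 1
2 = 2*1 + 0
Back-substitute:
1 = 7 − 3·2
1 = −3·65 + 28·7
1697⁻¹ ≡ 28 (mod 65), so k ≡ 28·26 ≡ 13 (mod 65).
x = 275 + 1697·13 = 22336.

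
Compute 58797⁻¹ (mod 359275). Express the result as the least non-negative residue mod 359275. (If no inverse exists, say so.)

82833

Apply the Euclidean algorithm to 359275 and 58797:
359275 = 6·58797 + 6493
58797 = 9·6493 + 360
6493 = 18·360 + 13
360 = 27·13 + 9
13 = 1·9 + 4
9 = 2·4 + 1
4 = 4·1 + 0
The gcd is 1. Working backward:
1 = 9 − 2·4
1 = −2·13 + 3·9
1 = 3·360 − 83·13
1 = −83·6493 + 1497·360
1 = 1497·58797 − 13556·6493
1 = −13556·359275 + 82833·58797
So 58797·82833 ≡ 1 (mod 359275).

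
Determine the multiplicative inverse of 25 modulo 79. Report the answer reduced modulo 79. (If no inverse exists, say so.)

19

Run Euclid on (79, 25):
79 = 3×25 + 4
25 = 6×4 + 1
4 = 4×1 + 0
The gcd is 1. Working backward:
1 = 25 − 6·4
1 = −6·79 + 19·25
So 25·19 ≡ 1 (mod 79).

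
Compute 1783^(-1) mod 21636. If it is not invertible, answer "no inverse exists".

gcd(21636, 1783) by repeated division:
21636 = 12*1783 + 240
1783 = 7*240 + 103
240 = 2*103 + 34
103 = 3*34 + 1
34 = 34*1 + 0
Since gcd(1783, 21636) = 1, back-substitute to write 1 as a combination:
1 = 103 − 3·34
1 = −3·240 + 7·103
1 = 7·1783 − 52·240
1 = −52·21636 + 631·1783
So 1783·631 ≡ 1 (mod 21636).

631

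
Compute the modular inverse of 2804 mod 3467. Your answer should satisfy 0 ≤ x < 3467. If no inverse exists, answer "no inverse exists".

Apply the Euclidean algorithm to 3467 and 2804:
3467 = 1×2804 + 663
2804 = 4×663 + 152
663 = 4×152 + 55
152 = 2×55 + 42
55 = 1×42 + 13
42 = 3×13 + 3
13 = 4×3 + 1
3 = 3×1 + 0
The gcd is 1. Working backward:
1 = 13 − 4·3
1 = −4·42 + 13·13
1 = 13·55 − 17·42
1 = −17·152 + 47·55
1 = 47·663 − 205·152
1 = −205·2804 + 867·663
1 = 867·3467 − 1072·2804
Hence 2804⁻¹ ≡ -1072 ≡ 2395 (mod 3467).

2395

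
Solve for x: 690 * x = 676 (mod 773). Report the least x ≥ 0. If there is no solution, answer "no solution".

First find gcd(690, 773):
773 = 1×690 + 83
690 = 8×83 + 26
83 = 3×26 + 5
26 = 5×5 + 1
5 = 5×1 + 0
gcd = 1, so a unique solution mod 773 exists.
Back-substitute for the Bézout coefficients:
1 = 26 − 5·5
1 = −5·83 + 16·26
1 = 16·690 − 133·83
1 = −133·773 + 149·690
So 690·(149) ≡ 1 (mod 773), giving 690⁻¹ ≡ 149.
x ≡ 690⁻¹·676 ≡ 149·676 ≡ 234 (mod 773).

234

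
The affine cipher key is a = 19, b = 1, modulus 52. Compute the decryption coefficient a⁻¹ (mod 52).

11

Apply the Euclidean algorithm to 52 and 19:
52 = 2×19 + 14
19 = 1×14 + 5
14 = 2×5 + 4
5 = 1×4 + 1
4 = 4×1 + 0
gcd = 1, so the inverse exists. Back-substitute:
1 = 5 − 4
1 = −14 + 3·5
1 = 3·19 − 4·14
1 = −4·52 + 11·19
So 19·11 ≡ 1 (mod 52).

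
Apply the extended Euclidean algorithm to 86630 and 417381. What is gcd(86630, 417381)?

1

Apply Euclid's algorithm to 417381 and 86630:
417381 = 4*86630 + 70861
86630 = 1*70861 + 15769
70861 = 4*15769 + 7785
15769 = 2*7785 + 199
7785 = 39*199 + 24
199 = 8*24 + 7
24 = 3*7 + 3
7 = 2*3 + 1
3 = 3*1 + 0
gcd(86630, 417381) = 1.
Back-substituting:
1 = 7 − 2·3
1 = −2·24 + 7·7
1 = 7·199 − 58·24
1 = −58·7785 + 2269·199
1 = 2269·15769 − 4596·7785
1 = −4596·70861 + 20653·15769
1 = 20653·86630 − 25249·70861
1 = −25249·417381 + 121649·86630
So 1 = (-25249)·417381 + (121649)·86630.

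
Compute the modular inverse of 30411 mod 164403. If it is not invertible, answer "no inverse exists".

Compute gcd(30411, 164403):
164403 = 5·30411 + 12348
30411 = 2·12348 + 5715
12348 = 2·5715 + 918
5715 = 6·918 + 207
918 = 4·207 + 90
207 = 2·90 + 27
90 = 3·27 + 9
27 = 3·9 + 0
The gcd is 9, not 1, hence no inverse exists.

no inverse exists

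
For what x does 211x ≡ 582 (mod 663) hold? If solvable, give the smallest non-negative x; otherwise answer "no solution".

First find gcd(211, 663):
663 = 3*211 + 30
211 = 7*30 + 1
30 = 30*1 + 0
gcd = 1, so a unique solution mod 663 exists.
Back-substitute for the Bézout coefficients:
1 = 211 − 7·30
1 = −7·663 + 22·211
So 211·(22) ≡ 1 (mod 663), giving 211⁻¹ ≡ 22.
x ≡ 211⁻¹·582 ≡ 22·582 ≡ 207 (mod 663).

207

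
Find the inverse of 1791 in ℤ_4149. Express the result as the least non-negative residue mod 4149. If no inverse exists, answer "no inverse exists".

no inverse exists

Euclidean algorithm on 4149, 1791:
4149 = 2×1791 + 567
1791 = 3×567 + 90
567 = 6×90 + 27
90 = 3×27 + 9
27 = 3×9 + 0
The gcd is 9, not 1, hence no inverse exists.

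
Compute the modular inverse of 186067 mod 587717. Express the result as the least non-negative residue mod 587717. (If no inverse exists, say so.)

Extended Euclidean algorithm:
587717 = 3×186067 + 29516
186067 = 6×29516 + 8971
29516 = 3×8971 + 2603
8971 = 3×2603 + 1162
2603 = 2×1162 + 279
1162 = 4×279 + 46
279 = 6×46 + 3
46 = 15×3 + 1
3 = 3×1 + 0
gcd = 1, so the inverse exists. Back-substitute:
1 = 46 − 15·3
1 = −15·279 + 91·46
1 = 91·1162 − 379·279
1 = −379·2603 + 849·1162
1 = 849·8971 − 2926·2603
1 = −2926·29516 + 9627·8971
1 = 9627·186067 − 60688·29516
1 = −60688·587717 + 191691·186067
So 186067·191691 ≡ 1 (mod 587717).

191691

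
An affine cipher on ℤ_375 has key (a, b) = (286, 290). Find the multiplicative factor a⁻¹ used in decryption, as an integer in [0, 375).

316

Extended Euclidean algorithm:
375 = 1·286 + 89
286 = 3·89 + 19
89 = 4·19 + 13
19 = 1·13 + 6
13 = 2·6 + 1
6 = 6·1 + 0
gcd = 1, so the inverse exists. Back-substitute:
1 = 13 − 2·6
1 = −2·19 + 3·13
1 = 3·89 − 14·19
1 = −14·286 + 45·89
1 = 45·375 − 59·286
So 286·(-59) ≡ 1 (mod 375), and -59 ≡ 316 (mod 375).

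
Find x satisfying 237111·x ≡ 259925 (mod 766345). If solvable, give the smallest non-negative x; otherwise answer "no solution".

392645

First find gcd(237111, 766345):
766345 = 3*237111 + 55012
237111 = 4*55012 + 17063
55012 = 3*17063 + 3823
17063 = 4*3823 + 1771
3823 = 2*1771 + 281
1771 = 6*281 + 85
281 = 3*85 + 26
85 = 3*26 + 7
26 = 3*7 + 5
7 = 1*5 + 2
5 = 2*2 + 1
2 = 2*1 + 0
gcd = 1, so a unique solution mod 766345 exists.
Back-substitute for the Bézout coefficients:
1 = 5 − 2·2
1 = −2·7 + 3·5
1 = 3·26 − 11·7
1 = −11·85 + 36·26
1 = 36·281 − 119·85
1 = −119·1771 + 750·281
1 = 750·3823 − 1619·1771
1 = −1619·17063 + 7226·3823
1 = 7226·55012 − 23297·17063
1 = −23297·237111 + 100414·55012
1 = 100414·766345 − 324539·237111
So 237111·(-324539) ≡ 1 (mod 766345), giving 237111⁻¹ ≡ 441806.
x ≡ 237111⁻¹·259925 ≡ 441806·259925 ≡ 392645 (mod 766345).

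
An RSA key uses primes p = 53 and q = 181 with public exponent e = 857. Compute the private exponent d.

φ(n) = (p−1)(q−1) = 52·180 = 9360.
Need d with 857·d ≡ 1 (mod 9360). Apply the extended Euclidean algorithm:
9360 = 10×857 + 790
857 = 1×790 + 67
790 = 11×67 + 53
67 = 1×53 + 14
53 = 3×14 + 11
14 = 1×11 + 3
11 = 3×3 + 2
3 = 1×2 + 1
2 = 2×1 + 0
Back-substitute:
1 = 3 − 2
1 = −11 + 4·3
1 = 4·14 − 5·11
1 = −5·53 + 19·14
1 = 19·67 − 24·53
1 = −24·790 + 283·67
1 = 283·857 − 307·790
1 = −307·9360 + 3353·857
So 857·3353 ≡ 1 (mod 9360), hence d = 3353.

3353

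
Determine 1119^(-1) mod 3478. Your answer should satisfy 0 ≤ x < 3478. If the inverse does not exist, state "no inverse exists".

3363

Extended Euclidean algorithm:
3478 = 3·1119 + 121
1119 = 9·121 + 30
121 = 4·30 + 1
30 = 30·1 + 0
Since gcd(1119, 3478) = 1, back-substitute to write 1 as a combination:
1 = 121 − 4·30
1 = −4·1119 + 37·121
1 = 37·3478 − 115·1119
Hence 1119⁻¹ ≡ -115 ≡ 3363 (mod 3478).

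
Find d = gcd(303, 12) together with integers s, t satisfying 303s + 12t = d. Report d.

3

Apply Euclid's algorithm to 303 and 12:
303 = 25*12 + 3
12 = 4*3 + 0
gcd(303, 12) = 3.
Express as a combination:
3 = 303 − 25·12
So 3 = (1)·303 + (-25)·12.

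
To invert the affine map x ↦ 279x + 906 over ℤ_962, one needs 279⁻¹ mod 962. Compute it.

Apply the Euclidean algorithm to 962 and 279:
962 = 3·279 + 125
279 = 2·125 + 29
125 = 4·29 + 9
29 = 3·9 + 2
9 = 4·2 + 1
2 = 2·1 + 0
The gcd is 1. Working backward:
1 = 9 − 4·2
1 = −4·29 + 13·9
1 = 13·125 − 56·29
1 = −56·279 + 125·125
1 = 125·962 − 431·279
Thus 279·(-431) ≡ 1 (mod 962); reducing, -431 mod 962 = 531.

531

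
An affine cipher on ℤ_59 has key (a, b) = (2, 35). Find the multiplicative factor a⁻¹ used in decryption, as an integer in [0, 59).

30

Run Euclid on (59, 2):
59 = 29*2 + 1
2 = 2*1 + 0
gcd = 1, so the inverse exists. Back-substitute:
1 = 59 − 29·2
So 2·(-29) ≡ 1 (mod 59), and -29 ≡ 30 (mod 59).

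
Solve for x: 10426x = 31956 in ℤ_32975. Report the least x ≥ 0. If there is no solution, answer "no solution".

14381

First find gcd(10426, 32975):
32975 = 3*10426 + 1697
10426 = 6*1697 + 244
1697 = 6*244 + 233
244 = 1*233 + 11
233 = 21*11 + 2
11 = 5*2 + 1
2 = 2*1 + 0
gcd = 1, so a unique solution mod 32975 exists.
Back-substitute for the Bézout coefficients:
1 = 11 − 5·2
1 = −5·233 + 106·11
1 = 106·244 − 111·233
1 = −111·1697 + 772·244
1 = 772·10426 − 4743·1697
1 = −4743·32975 + 15001·10426
So 10426·(15001) ≡ 1 (mod 32975), giving 10426⁻¹ ≡ 15001.
x ≡ 10426⁻¹·31956 ≡ 15001·31956 ≡ 14381 (mod 32975).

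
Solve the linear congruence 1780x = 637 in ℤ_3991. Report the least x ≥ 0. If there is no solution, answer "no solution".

1599

First find gcd(1780, 3991):
3991 = 2×1780 + 431
1780 = 4×431 + 56
431 = 7×56 + 39
56 = 1×39 + 17
39 = 2×17 + 5
17 = 3×5 + 2
5 = 2×2 + 1
2 = 2×1 + 0
gcd = 1, so a unique solution mod 3991 exists.
Back-substitute for the Bézout coefficients:
1 = 5 − 2·2
1 = −2·17 + 7·5
1 = 7·39 − 16·17
1 = −16·56 + 23·39
1 = 23·431 − 177·56
1 = −177·1780 + 731·431
1 = 731·3991 − 1639·1780
So 1780·(-1639) ≡ 1 (mod 3991), giving 1780⁻¹ ≡ 2352.
x ≡ 1780⁻¹·637 ≡ 2352·637 ≡ 1599 (mod 3991).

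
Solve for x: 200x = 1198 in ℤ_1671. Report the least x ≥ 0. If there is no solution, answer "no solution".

First find gcd(200, 1671):
1671 = 8×200 + 71
200 = 2×71 + 58
71 = 1×58 + 13
58 = 4×13 + 6
13 = 2×6 + 1
6 = 6×1 + 0
gcd = 1, so a unique solution mod 1671 exists.
Back-substitute for the Bézout coefficients:
1 = 13 − 2·6
1 = −2·58 + 9·13
1 = 9·71 − 11·58
1 = −11·200 + 31·71
1 = 31·1671 − 259·200
So 200·(-259) ≡ 1 (mod 1671), giving 200⁻¹ ≡ 1412.
x ≡ 200⁻¹·1198 ≡ 1412·1198 ≡ 524 (mod 1671).

524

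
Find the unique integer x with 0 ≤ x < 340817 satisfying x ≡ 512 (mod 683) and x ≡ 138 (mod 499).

314009

Write x = 512 + 683·k. Then 683·k ≡ 138 − 512 ≡ 125 (mod 499).
Need 683⁻¹ mod 499. Extended Euclid on (499, 184):
499 = 2×184 + 131
184 = 1×131 + 53
131 = 2×53 + 25
53 = 2×25 + 3
25 = 8×3 + 1
3 = 3×1 + 0
Back-substitute:
1 = 25 − 8·3
1 = −8·53 + 17·25
1 = 17·131 − 42·53
1 = −42·184 + 59·131
1 = 59·499 − 160·184
683⁻¹ ≡ 339 (mod 499), so k ≡ 339·125 ≡ 459 (mod 499).
x = 512 + 683·459 = 314009.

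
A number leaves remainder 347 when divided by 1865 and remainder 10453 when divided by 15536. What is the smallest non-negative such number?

Write x = 347 + 1865·k. Then 1865·k ≡ 10453 − 347 ≡ 10106 (mod 15536).
Need 1865⁻¹ mod 15536. Extended Euclid on (15536, 1865):
15536 = 8*1865 + 616
1865 = 3*616 + 17
616 = 36*17 + 4
17 = 4*4 + 1
4 = 4*1 + 0
Back-substitute:
1 = 17 − 4·4
1 = −4·616 + 145·17
1 = 145·1865 − 439·616
1 = −439·15536 + 3657·1865
1865⁻¹ ≡ 3657 (mod 15536), so k ≡ 3657·10106 ≡ 13034 (mod 15536).
x = 347 + 1865·13034 = 24308757.

24308757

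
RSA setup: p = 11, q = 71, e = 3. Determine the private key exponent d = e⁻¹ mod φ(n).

467

φ(n) = (p−1)(q−1) = 10·70 = 700.
Need d with 3·d ≡ 1 (mod 700). Apply the extended Euclidean algorithm:
700 = 233·3 + 1
3 = 3·1 + 0
Back-substitute:
1 = 700 − 233·3
So 3·(-233) ≡ 1 (mod 700), hence d ≡ -233 ≡ 467 (mod 700).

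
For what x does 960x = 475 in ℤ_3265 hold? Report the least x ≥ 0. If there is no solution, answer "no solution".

344

First find gcd(960, 3265):
3265 = 3*960 + 385
960 = 2*385 + 190
385 = 2*190 + 5
190 = 38*5 + 0
gcd = 5 and 5 | 475, so solutions exist. Divide through by 5: 192x ≡ 95 (mod 653).
Now find 192⁻¹ mod 653:
653 = 3*192 + 77
192 = 2*77 + 38
77 = 2*38 + 1
38 = 38*1 + 0
Back-substitute:
1 = 77 − 2·38
1 = −2·192 + 5·77
1 = 5·653 − 17·192
So 192·(-17) ≡ 1 (mod 653), i.e. 192⁻¹ ≡ 636.
Then x ≡ 636·95 ≡ 344 (mod 653); the smallest non-negative solution is x = 344.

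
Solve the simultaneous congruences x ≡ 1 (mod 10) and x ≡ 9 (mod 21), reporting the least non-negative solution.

51

Write x = 1 + 10·k. Then 10·k ≡ 9 − 1 ≡ 8 (mod 21).
Need 10⁻¹ mod 21. Extended Euclid on (21, 10):
21 = 2×10 + 1
10 = 10×1 + 0
Back-substitute:
1 = 21 − 2·10
10⁻¹ ≡ 19 (mod 21), so k ≡ 19·8 ≡ 5 (mod 21).
x = 1 + 10·5 = 51.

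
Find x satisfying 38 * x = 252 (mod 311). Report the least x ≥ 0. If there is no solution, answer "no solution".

23

First find gcd(38, 311):
311 = 8·38 + 7
38 = 5·7 + 3
7 = 2·3 + 1
3 = 3·1 + 0
gcd = 1, so a unique solution mod 311 exists.
Back-substitute for the Bézout coefficients:
1 = 7 − 2·3
1 = −2·38 + 11·7
1 = 11·311 − 90·38
So 38·(-90) ≡ 1 (mod 311), giving 38⁻¹ ≡ 221.
x ≡ 38⁻¹·252 ≡ 221·252 ≡ 23 (mod 311).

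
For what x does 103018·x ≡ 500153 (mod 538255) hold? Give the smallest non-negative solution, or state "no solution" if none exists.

411071

First find gcd(103018, 538255):
538255 = 5×103018 + 23165
103018 = 4×23165 + 10358
23165 = 2×10358 + 2449
10358 = 4×2449 + 562
2449 = 4×562 + 201
562 = 2×201 + 160
201 = 1×160 + 41
160 = 3×41 + 37
41 = 1×37 + 4
37 = 9×4 + 1
4 = 4×1 + 0
gcd = 1, so a unique solution mod 538255 exists.
Back-substitute for the Bézout coefficients:
1 = 37 − 9·4
1 = −9·41 + 10·37
1 = 10·160 − 39·41
1 = −39·201 + 49·160
1 = 49·562 − 137·201
1 = −137·2449 + 597·562
1 = 597·10358 − 2525·2449
1 = −2525·23165 + 5647·10358
1 = 5647·103018 − 25113·23165
1 = −25113·538255 + 131212·103018
So 103018·(131212) ≡ 1 (mod 538255), giving 103018⁻¹ ≡ 131212.
x ≡ 103018⁻¹·500153 ≡ 131212·500153 ≡ 411071 (mod 538255).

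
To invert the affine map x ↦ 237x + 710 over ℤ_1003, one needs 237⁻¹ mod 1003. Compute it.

237

Extended Euclidean algorithm:
1003 = 4·237 + 55
237 = 4·55 + 17
55 = 3·17 + 4
17 = 4·4 + 1
4 = 4·1 + 0
The gcd is 1. Working backward:
1 = 17 − 4·4
1 = −4·55 + 13·17
1 = 13·237 − 56·55
1 = −56·1003 + 237·237
So 237·237 ≡ 1 (mod 1003).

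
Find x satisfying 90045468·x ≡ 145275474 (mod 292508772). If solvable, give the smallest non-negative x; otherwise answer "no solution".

no solution

gcd(90045468, 292508772):
292508772 = 3*90045468 + 22372368
90045468 = 4*22372368 + 555996
22372368 = 40*555996 + 132528
555996 = 4*132528 + 25884
132528 = 5*25884 + 3108
25884 = 8*3108 + 1020
3108 = 3*1020 + 48
1020 = 21*48 + 12
48 = 4*12 + 0
gcd = 12, but 12 ∤ 145275474, so the congruence has no solution.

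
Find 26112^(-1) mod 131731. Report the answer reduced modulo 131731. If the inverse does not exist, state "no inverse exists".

Apply the Euclidean algorithm to 131731 and 26112:
131731 = 5·26112 + 1171
26112 = 22·1171 + 350
1171 = 3·350 + 121
350 = 2·121 + 108
121 = 1·108 + 13
108 = 8·13 + 4
13 = 3·4 + 1
4 = 4·1 + 0
gcd = 1, so the inverse exists. Back-substitute:
1 = 13 − 3·4
1 = −3·108 + 25·13
1 = 25·121 − 28·108
1 = −28·350 + 81·121
1 = 81·1171 − 271·350
1 = −271·26112 + 6043·1171
1 = 6043·131731 − 30486·26112
Thus 26112·(-30486) ≡ 1 (mod 131731); reducing, -30486 mod 131731 = 101245.

101245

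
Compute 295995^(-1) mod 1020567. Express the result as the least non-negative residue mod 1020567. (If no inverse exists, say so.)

Euclidean algorithm on 1020567, 295995:
1020567 = 3·295995 + 132582
295995 = 2·132582 + 30831
132582 = 4·30831 + 9258
30831 = 3·9258 + 3057
9258 = 3·3057 + 87
3057 = 35·87 + 12
87 = 7·12 + 3
12 = 4·3 + 0
gcd(295995, 1020567) = 3 ≠ 1, so 295995 has no multiplicative inverse modulo 1020567.

no inverse exists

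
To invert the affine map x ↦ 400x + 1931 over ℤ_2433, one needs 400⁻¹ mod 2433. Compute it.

gcd(2433, 400) by repeated division:
2433 = 6×400 + 33
400 = 12×33 + 4
33 = 8×4 + 1
4 = 4×1 + 0
gcd = 1, so the inverse exists. Back-substitute:
1 = 33 − 8·4
1 = −8·400 + 97·33
1 = 97·2433 − 590·400
Thus 400·(-590) ≡ 1 (mod 2433); reducing, -590 mod 2433 = 1843.

1843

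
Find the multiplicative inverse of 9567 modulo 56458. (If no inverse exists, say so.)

Apply the Euclidean algorithm to 56458 and 9567:
56458 = 5×9567 + 8623
9567 = 1×8623 + 944
8623 = 9×944 + 127
944 = 7×127 + 55
127 = 2×55 + 17
55 = 3×17 + 4
17 = 4×4 + 1
4 = 4×1 + 0
The gcd is 1. Working backward:
1 = 17 − 4·4
1 = −4·55 + 13·17
1 = 13·127 − 30·55
1 = −30·944 + 223·127
1 = 223·8623 − 2037·944
1 = −2037·9567 + 2260·8623
1 = 2260·56458 − 13337·9567
So 9567·(-13337) ≡ 1 (mod 56458), and -13337 ≡ 43121 (mod 56458).

43121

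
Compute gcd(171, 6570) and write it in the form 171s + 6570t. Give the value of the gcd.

9

Apply Euclid's algorithm to 6570 and 171:
6570 = 38·171 + 72
171 = 2·72 + 27
72 = 2·27 + 18
27 = 1·18 + 9
18 = 2·9 + 0
gcd(171, 6570) = 9.
Working backward:
9 = 27 − 18
9 = −72 + 3·27
9 = 3·171 − 7·72
9 = −7·6570 + 269·171
So 9 = (-7)·6570 + (269)·171.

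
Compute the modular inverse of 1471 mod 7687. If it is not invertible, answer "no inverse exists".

6182

Extended Euclidean algorithm:
7687 = 5×1471 + 332
1471 = 4×332 + 143
332 = 2×143 + 46
143 = 3×46 + 5
46 = 9×5 + 1
5 = 5×1 + 0
gcd = 1, so the inverse exists. Back-substitute:
1 = 46 − 9·5
1 = −9·143 + 28·46
1 = 28·332 − 65·143
1 = −65·1471 + 288·332
1 = 288·7687 − 1505·1471
Hence 1471⁻¹ ≡ -1505 ≡ 6182 (mod 7687).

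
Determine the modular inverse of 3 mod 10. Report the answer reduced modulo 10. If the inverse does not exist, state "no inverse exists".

gcd(10, 3) by repeated division:
10 = 3*3 + 1
3 = 3*1 + 0
gcd = 1, so the inverse exists. Back-substitute:
1 = 10 − 3·3
Hence 3⁻¹ ≡ -3 ≡ 7 (mod 10).

7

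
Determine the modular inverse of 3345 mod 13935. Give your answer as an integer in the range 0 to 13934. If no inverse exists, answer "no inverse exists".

no inverse exists

Compute gcd(3345, 13935):
13935 = 4×3345 + 555
3345 = 6×555 + 15
555 = 37×15 + 0
gcd(3345, 13935) = 15 ≠ 1, so 3345 has no multiplicative inverse modulo 13935.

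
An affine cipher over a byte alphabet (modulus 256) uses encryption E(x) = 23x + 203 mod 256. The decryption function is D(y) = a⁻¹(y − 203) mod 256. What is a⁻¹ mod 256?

Extended Euclidean algorithm:
256 = 11*23 + 3
23 = 7*3 + 2
3 = 1*2 + 1
2 = 2*1 + 0
The gcd is 1. Working backward:
1 = 3 − 2
1 = −23 + 8·3
1 = 8·256 − 89·23
Thus 23·(-89) ≡ 1 (mod 256); reducing, -89 mod 256 = 167.

167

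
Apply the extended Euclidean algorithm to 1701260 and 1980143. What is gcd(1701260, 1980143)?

11

Repeated division:
1980143 = 1×1701260 + 278883
1701260 = 6×278883 + 27962
278883 = 9×27962 + 27225
27962 = 1×27225 + 737
27225 = 36×737 + 693
737 = 1×693 + 44
693 = 15×44 + 33
44 = 1×33 + 11
33 = 3×11 + 0
gcd(1701260, 1980143) = 11.
Back-substituting:
11 = 44 − 33
11 = −693 + 16·44
11 = 16·737 − 17·693
11 = −17·27225 + 628·737
11 = 628·27962 − 645·27225
11 = −645·278883 + 6433·27962
11 = 6433·1701260 − 39243·278883
11 = −39243·1980143 + 45676·1701260
So 11 = (-39243)·1980143 + (45676)·1701260.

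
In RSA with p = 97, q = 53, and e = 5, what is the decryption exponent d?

φ(n) = (p−1)(q−1) = 96·52 = 4992.
Need d with 5·d ≡ 1 (mod 4992). Apply the extended Euclidean algorithm:
4992 = 998*5 + 2
5 = 2*2 + 1
2 = 2*1 + 0
Back-substitute:
1 = 5 − 2·2
1 = −2·4992 + 1997·5
So 5·1997 ≡ 1 (mod 4992), hence d = 1997.

1997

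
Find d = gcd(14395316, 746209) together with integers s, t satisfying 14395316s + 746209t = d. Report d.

Apply Euclid's algorithm to 14395316 and 746209:
14395316 = 19·746209 + 217345
746209 = 3·217345 + 94174
217345 = 2·94174 + 28997
94174 = 3·28997 + 7183
28997 = 4·7183 + 265
7183 = 27·265 + 28
265 = 9·28 + 13
28 = 2·13 + 2
13 = 6·2 + 1
2 = 2·1 + 0
gcd(14395316, 746209) = 1.
Express as a combination:
1 = 13 − 6·2
1 = −6·28 + 13·13
1 = 13·265 − 123·28
1 = −123·7183 + 3334·265
1 = 3334·28997 − 13459·7183
1 = −13459·94174 + 43711·28997
1 = 43711·217345 − 100881·94174
1 = −100881·746209 + 346354·217345
1 = 346354·14395316 − 6681607·746209
So 1 = (346354)·14395316 + (-6681607)·746209.

1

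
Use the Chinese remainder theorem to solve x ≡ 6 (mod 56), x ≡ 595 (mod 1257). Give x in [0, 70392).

Write x = 6 + 56·k. Then 56·k ≡ 595 − 6 ≡ 589 (mod 1257).
Need 56⁻¹ mod 1257. Extended Euclid on (1257, 56):
1257 = 22·56 + 25
56 = 2·25 + 6
25 = 4·6 + 1
6 = 6·1 + 0
Back-substitute:
1 = 25 − 4·6
1 = −4·56 + 9·25
1 = 9·1257 − 202·56
56⁻¹ ≡ 1055 (mod 1257), so k ≡ 1055·589 ≡ 437 (mod 1257).
x = 6 + 56·437 = 24478.

24478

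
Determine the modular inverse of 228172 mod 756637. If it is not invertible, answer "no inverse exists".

no inverse exists

Euclidean algorithm on 756637, 228172:
756637 = 3·228172 + 72121
228172 = 3·72121 + 11809
72121 = 6·11809 + 1267
11809 = 9·1267 + 406
1267 = 3·406 + 49
406 = 8·49 + 14
49 = 3·14 + 7
14 = 2·7 + 0
Since gcd = 7 > 1, 228172 is not a unit mod 756637.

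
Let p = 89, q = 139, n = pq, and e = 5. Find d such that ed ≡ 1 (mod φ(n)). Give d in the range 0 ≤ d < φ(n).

2429

φ(n) = (p−1)(q−1) = 88·138 = 12144.
Need d with 5·d ≡ 1 (mod 12144). Apply the extended Euclidean algorithm:
12144 = 2428·5 + 4
5 = 1·4 + 1
4 = 4·1 + 0
Back-substitute:
1 = 5 − 4
1 = −12144 + 2429·5
So 5·2429 ≡ 1 (mod 12144), hence d = 2429.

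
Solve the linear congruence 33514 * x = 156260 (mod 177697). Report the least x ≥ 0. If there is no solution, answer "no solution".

First find gcd(33514, 177697):
177697 = 5*33514 + 10127
33514 = 3*10127 + 3133
10127 = 3*3133 + 728
3133 = 4*728 + 221
728 = 3*221 + 65
221 = 3*65 + 26
65 = 2*26 + 13
26 = 2*13 + 0
gcd = 13 and 13 | 156260, so solutions exist. Divide through by 13: 2578x ≡ 12020 (mod 13669).
Now find 2578⁻¹ mod 13669:
13669 = 5×2578 + 779
2578 = 3×779 + 241
779 = 3×241 + 56
241 = 4×56 + 17
56 = 3×17 + 5
17 = 3×5 + 2
5 = 2×2 + 1
2 = 2×1 + 0
Back-substitute:
1 = 5 − 2·2
1 = −2·17 + 7·5
1 = 7·56 − 23·17
1 = −23·241 + 99·56
1 = 99·779 − 320·241
1 = −320·2578 + 1059·779
1 = 1059·13669 − 5615·2578
So 2578·(-5615) ≡ 1 (mod 13669), i.e. 2578⁻¹ ≡ 8054.
Then x ≡ 8054·12020 ≡ 5222 (mod 13669); the smallest non-negative solution is x = 5222.

5222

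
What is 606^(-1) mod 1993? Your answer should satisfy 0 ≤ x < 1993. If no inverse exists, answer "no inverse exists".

Run Euclid on (1993, 606):
1993 = 3*606 + 175
606 = 3*175 + 81
175 = 2*81 + 13
81 = 6*13 + 3
13 = 4*3 + 1
3 = 3*1 + 0
The gcd is 1. Working backward:
1 = 13 − 4·3
1 = −4·81 + 25·13
1 = 25·175 − 54·81
1 = −54·606 + 187·175
1 = 187·1993 − 615·606
Thus 606·(-615) ≡ 1 (mod 1993); reducing, -615 mod 1993 = 1378.

1378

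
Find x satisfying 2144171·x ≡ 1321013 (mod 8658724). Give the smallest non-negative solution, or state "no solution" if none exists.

2117439

First find gcd(2144171, 8658724):
8658724 = 4*2144171 + 82040
2144171 = 26*82040 + 11131
82040 = 7*11131 + 4123
11131 = 2*4123 + 2885
4123 = 1*2885 + 1238
2885 = 2*1238 + 409
1238 = 3*409 + 11
409 = 37*11 + 2
11 = 5*2 + 1
2 = 2*1 + 0
gcd = 1, so a unique solution mod 8658724 exists.
Back-substitute for the Bézout coefficients:
1 = 11 − 5·2
1 = −5·409 + 186·11
1 = 186·1238 − 563·409
1 = −563·2885 + 1312·1238
1 = 1312·4123 − 1875·2885
1 = −1875·11131 + 5062·4123
1 = 5062·82040 − 37309·11131
1 = −37309·2144171 + 975096·82040
1 = 975096·8658724 − 3937693·2144171
So 2144171·(-3937693) ≡ 1 (mod 8658724), giving 2144171⁻¹ ≡ 4721031.
x ≡ 2144171⁻¹·1321013 ≡ 4721031·1321013 ≡ 2117439 (mod 8658724).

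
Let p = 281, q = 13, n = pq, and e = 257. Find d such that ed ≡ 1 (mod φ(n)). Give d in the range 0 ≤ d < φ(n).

φ(n) = (p−1)(q−1) = 280·12 = 3360.
Need d with 257·d ≡ 1 (mod 3360). Apply the extended Euclidean algorithm:
3360 = 13×257 + 19
257 = 13×19 + 10
19 = 1×10 + 9
10 = 1×9 + 1
9 = 9×1 + 0
Back-substitute:
1 = 10 − 9
1 = −19 + 2·10
1 = 2·257 − 27·19
1 = −27·3360 + 353·257
So 257·353 ≡ 1 (mod 3360), hence d = 353.

353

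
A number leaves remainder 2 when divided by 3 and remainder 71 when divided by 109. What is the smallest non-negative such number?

Write x = 2 + 3·k. Then 3·k ≡ 71 − 2 ≡ 69 (mod 109).
Need 3⁻¹ mod 109. Extended Euclid on (109, 3):
109 = 36·3 + 1
3 = 3·1 + 0
Back-substitute:
1 = 109 − 36·3
3⁻¹ ≡ 73 (mod 109), so k ≡ 73·69 ≡ 23 (mod 109).
x = 2 + 3·23 = 71.

71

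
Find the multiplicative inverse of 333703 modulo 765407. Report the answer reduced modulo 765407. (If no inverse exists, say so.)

Apply the Euclidean algorithm to 765407 and 333703:
765407 = 2*333703 + 98001
333703 = 3*98001 + 39700
98001 = 2*39700 + 18601
39700 = 2*18601 + 2498
18601 = 7*2498 + 1115
2498 = 2*1115 + 268
1115 = 4*268 + 43
268 = 6*43 + 10
43 = 4*10 + 3
10 = 3*3 + 1
3 = 3*1 + 0
The gcd is 1. Working backward:
1 = 10 − 3·3
1 = −3·43 + 13·10
1 = 13·268 − 81·43
1 = −81·1115 + 337·268
1 = 337·2498 − 755·1115
1 = −755·18601 + 5622·2498
1 = 5622·39700 − 11999·18601
1 = −11999·98001 + 29620·39700
1 = 29620·333703 − 100859·98001
1 = −100859·765407 + 231338·333703
So 333703·231338 ≡ 1 (mod 765407).

231338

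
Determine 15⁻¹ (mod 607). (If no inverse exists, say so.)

81

Run Euclid on (607, 15):
607 = 40·15 + 7
15 = 2·7 + 1
7 = 7·1 + 0
The gcd is 1. Working backward:
1 = 15 − 2·7
1 = −2·607 + 81·15
So 15·81 ≡ 1 (mod 607).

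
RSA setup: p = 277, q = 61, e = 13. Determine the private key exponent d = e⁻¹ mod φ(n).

8917

φ(n) = (p−1)(q−1) = 276·60 = 16560.
Need d with 13·d ≡ 1 (mod 16560). Apply the extended Euclidean algorithm:
16560 = 1273×13 + 11
13 = 1×11 + 2
11 = 5×2 + 1
2 = 2×1 + 0
Back-substitute:
1 = 11 − 5·2
1 = −5·13 + 6·11
1 = 6·16560 − 7643·13
So 13·(-7643) ≡ 1 (mod 16560), hence d ≡ -7643 ≡ 8917 (mod 16560).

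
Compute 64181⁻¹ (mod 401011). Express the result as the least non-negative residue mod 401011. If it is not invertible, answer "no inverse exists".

no inverse exists

Euclidean algorithm on 401011, 64181:
401011 = 6*64181 + 15925
64181 = 4*15925 + 481
15925 = 33*481 + 52
481 = 9*52 + 13
52 = 4*13 + 0
gcd(64181, 401011) = 13 ≠ 1, so 64181 has no multiplicative inverse modulo 401011.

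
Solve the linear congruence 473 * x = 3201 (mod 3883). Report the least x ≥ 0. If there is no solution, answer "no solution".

212

First find gcd(473, 3883):
3883 = 8·473 + 99
473 = 4·99 + 77
99 = 1·77 + 22
77 = 3·22 + 11
22 = 2·11 + 0
gcd = 11 and 11 | 3201, so solutions exist. Divide through by 11: 43x ≡ 291 (mod 353).
Now find 43⁻¹ mod 353:
353 = 8·43 + 9
43 = 4·9 + 7
9 = 1·7 + 2
7 = 3·2 + 1
2 = 2·1 + 0
Back-substitute:
1 = 7 − 3·2
1 = −3·9 + 4·7
1 = 4·43 − 19·9
1 = −19·353 + 156·43
So 43⁻¹ ≡ 156 (mod 353).
Then x ≡ 156·291 ≡ 212 (mod 353); the smallest non-negative solution is x = 212.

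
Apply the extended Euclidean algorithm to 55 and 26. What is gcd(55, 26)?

1

Apply Euclid's algorithm to 55 and 26:
55 = 2*26 + 3
26 = 8*3 + 2
3 = 1*2 + 1
2 = 2*1 + 0
gcd(55, 26) = 1.
Express as a combination:
1 = 3 − 2
1 = −26 + 9·3
1 = 9·55 − 19·26
So 1 = (9)·55 + (-19)·26.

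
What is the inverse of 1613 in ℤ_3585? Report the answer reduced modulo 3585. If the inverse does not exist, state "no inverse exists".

2147

Extended Euclidean algorithm:
3585 = 2×1613 + 359
1613 = 4×359 + 177
359 = 2×177 + 5
177 = 35×5 + 2
5 = 2×2 + 1
2 = 2×1 + 0
Since gcd(1613, 3585) = 1, back-substitute to write 1 as a combination:
1 = 5 − 2·2
1 = −2·177 + 71·5
1 = 71·359 − 144·177
1 = −144·1613 + 647·359
1 = 647·3585 − 1438·1613
Hence 1613⁻¹ ≡ -1438 ≡ 2147 (mod 3585).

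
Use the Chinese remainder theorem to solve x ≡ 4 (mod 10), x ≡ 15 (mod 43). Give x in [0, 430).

144

Write x = 4 + 10·k. Then 10·k ≡ 15 − 4 ≡ 11 (mod 43).
Need 10⁻¹ mod 43. Extended Euclid on (43, 10):
43 = 4×10 + 3
10 = 3×3 + 1
3 = 3×1 + 0
Back-substitute:
1 = 10 − 3·3
1 = −3·43 + 13·10
10⁻¹ ≡ 13 (mod 43), so k ≡ 13·11 ≡ 14 (mod 43).
x = 4 + 10·14 = 144.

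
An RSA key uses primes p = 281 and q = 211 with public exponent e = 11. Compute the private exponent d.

10691

φ(n) = (p−1)(q−1) = 280·210 = 58800.
Need d with 11·d ≡ 1 (mod 58800). Apply the extended Euclidean algorithm:
58800 = 5345*11 + 5
11 = 2*5 + 1
5 = 5*1 + 0
Back-substitute:
1 = 11 − 2·5
1 = −2·58800 + 10691·11
So 11·10691 ≡ 1 (mod 58800), hence d = 10691.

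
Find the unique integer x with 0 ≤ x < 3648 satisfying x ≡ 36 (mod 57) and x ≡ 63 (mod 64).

2943

Write x = 36 + 57·k. Then 57·k ≡ 63 − 36 ≡ 27 (mod 64).
Need 57⁻¹ mod 64. Extended Euclid on (64, 57):
64 = 1*57 + 7
57 = 8*7 + 1
7 = 7*1 + 0
Back-substitute:
1 = 57 − 8·7
1 = −8·64 + 9·57
57⁻¹ ≡ 9 (mod 64), so k ≡ 9·27 ≡ 51 (mod 64).
x = 36 + 57·51 = 2943.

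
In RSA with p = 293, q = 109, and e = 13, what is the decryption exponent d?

φ(n) = (p−1)(q−1) = 292·108 = 31536.
Need d with 13·d ≡ 1 (mod 31536). Apply the extended Euclidean algorithm:
31536 = 2425·13 + 11
13 = 1·11 + 2
11 = 5·2 + 1
2 = 2·1 + 0
Back-substitute:
1 = 11 − 5·2
1 = −5·13 + 6·11
1 = 6·31536 − 14555·13
So 13·(-14555) ≡ 1 (mod 31536), hence d ≡ -14555 ≡ 16981 (mod 31536).

16981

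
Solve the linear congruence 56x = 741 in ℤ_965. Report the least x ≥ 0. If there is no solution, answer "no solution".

961

First find gcd(56, 965):
965 = 17·56 + 13
56 = 4·13 + 4
13 = 3·4 + 1
4 = 4·1 + 0
gcd = 1, so a unique solution mod 965 exists.
Back-substitute for the Bézout coefficients:
1 = 13 − 3·4
1 = −3·56 + 13·13
1 = 13·965 − 224·56
So 56·(-224) ≡ 1 (mod 965), giving 56⁻¹ ≡ 741.
x ≡ 56⁻¹·741 ≡ 741·741 ≡ 961 (mod 965).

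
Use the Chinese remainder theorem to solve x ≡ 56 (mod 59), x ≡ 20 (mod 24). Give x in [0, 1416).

764

Write x = 56 + 59·k. Then 59·k ≡ 20 − 56 ≡ 12 (mod 24).
Need 59⁻¹ mod 24. Extended Euclid on (24, 11):
24 = 2×11 + 2
11 = 5×2 + 1
2 = 2×1 + 0
Back-substitute:
1 = 11 − 5·2
1 = −5·24 + 11·11
59⁻¹ ≡ 11 (mod 24), so k ≡ 11·12 ≡ 12 (mod 24).
x = 56 + 59·12 = 764.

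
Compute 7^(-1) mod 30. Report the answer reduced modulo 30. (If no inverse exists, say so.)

13

gcd(30, 7) by repeated division:
30 = 4*7 + 2
7 = 3*2 + 1
2 = 2*1 + 0
The gcd is 1. Working backward:
1 = 7 − 3·2
1 = −3·30 + 13·7
So 7·13 ≡ 1 (mod 30).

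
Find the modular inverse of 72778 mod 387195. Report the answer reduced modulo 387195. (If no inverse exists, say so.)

214357

Run Euclid on (387195, 72778):
387195 = 5·72778 + 23305
72778 = 3·23305 + 2863
23305 = 8·2863 + 401
2863 = 7·401 + 56
401 = 7·56 + 9
56 = 6·9 + 2
9 = 4·2 + 1
2 = 2·1 + 0
The gcd is 1. Working backward:
1 = 9 − 4·2
1 = −4·56 + 25·9
1 = 25·401 − 179·56
1 = −179·2863 + 1278·401
1 = 1278·23305 − 10403·2863
1 = −10403·72778 + 32487·23305
1 = 32487·387195 − 172838·72778
Hence 72778⁻¹ ≡ -172838 ≡ 214357 (mod 387195).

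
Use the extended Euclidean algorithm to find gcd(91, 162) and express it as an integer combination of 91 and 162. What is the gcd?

1

Apply Euclid's algorithm to 162 and 91:
162 = 1×91 + 71
91 = 1×71 + 20
71 = 3×20 + 11
20 = 1×11 + 9
11 = 1×9 + 2
9 = 4×2 + 1
2 = 2×1 + 0
gcd(91, 162) = 1.
Working backward:
1 = 9 − 4·2
1 = −4·11 + 5·9
1 = 5·20 − 9·11
1 = −9·71 + 32·20
1 = 32·91 − 41·71
1 = −41·162 + 73·91
So 1 = (-41)·162 + (73)·91.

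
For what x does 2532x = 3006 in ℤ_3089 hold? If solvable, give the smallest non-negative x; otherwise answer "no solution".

2102

First find gcd(2532, 3089):
3089 = 1*2532 + 557
2532 = 4*557 + 304
557 = 1*304 + 253
304 = 1*253 + 51
253 = 4*51 + 49
51 = 1*49 + 2
49 = 24*2 + 1
2 = 2*1 + 0
gcd = 1, so a unique solution mod 3089 exists.
Back-substitute for the Bézout coefficients:
1 = 49 − 24·2
1 = −24·51 + 25·49
1 = 25·253 − 124·51
1 = −124·304 + 149·253
1 = 149·557 − 273·304
1 = −273·2532 + 1241·557
1 = 1241·3089 − 1514·2532
So 2532·(-1514) ≡ 1 (mod 3089), giving 2532⁻¹ ≡ 1575.
x ≡ 2532⁻¹·3006 ≡ 1575·3006 ≡ 2102 (mod 3089).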